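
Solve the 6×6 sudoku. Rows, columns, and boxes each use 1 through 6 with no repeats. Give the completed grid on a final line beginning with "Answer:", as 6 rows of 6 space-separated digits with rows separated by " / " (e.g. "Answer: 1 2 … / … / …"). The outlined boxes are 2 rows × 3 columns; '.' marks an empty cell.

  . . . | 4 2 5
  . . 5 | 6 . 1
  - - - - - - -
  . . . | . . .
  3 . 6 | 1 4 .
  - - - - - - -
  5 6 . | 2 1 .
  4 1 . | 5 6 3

Step 1. [r2c2∈{2,3,4}] row 2 places 4 nowhere but r2c2, so r2c2=4.
Step 2. [r4c6∈{2}] r4c6 has the single candidate 2 ⇒ r4c6=2.
Step 3. [r3c2∈{2,5}] across col 2, 2 lands solely at r3c2, so r3c2=2.
Step 4. [r3c1∈{1}] r3c1 is down to just 1. So r3c1=1.
Step 5. [r1c2∈{3}] r1c2 has the single candidate 3, so r1c2=3.
Step 6. [r2c5∈{3}] only 3 remains possible at r2c5 ⇒ r2c5=3.
Step 7. [r5c3∈{3}] nothing but 3 survives at r5c3, so r5c3=3.
Step 8. [r4c2∈{5}] r4c2's peers cover all but 5, so r4c2=5.
Step 9. [r5c6∈{4}] only 4 remains possible at r5c6 ⇒ r5c6=4.
Step 10. [r3c3∈{4}] nothing but 4 survives at r3c3 ⇒ r3c3=4.
Step 11. [r1c3∈{1}] r1c3 has the single candidate 1. So r1c3=1.
Step 12. [r3c4∈{3}] r3c4's peers cover all but 3. So r3c4=3.
Step 13. [r6c3∈{2}] only 2 remains possible at r6c3. So r6c3=2.
Step 14. [r3c5∈{5}] r3c5's peers cover all but 5. So r3c5=5.
Step 15. [r3c6∈{6}] only 6 remains possible at r3c6 ⇒ r3c6=6.
Step 16. [r2c1∈{2}] r2c1 is down to just 2, so r2c1=2.
Step 17. [r1c1∈{6}] only 6 remains possible at r1c1 ⇒ r1c1=6.

Answer: 6 3 1 4 2 5 / 2 4 5 6 3 1 / 1 2 4 3 5 6 / 3 5 6 1 4 2 / 5 6 3 2 1 4 / 4 1 2 5 6 3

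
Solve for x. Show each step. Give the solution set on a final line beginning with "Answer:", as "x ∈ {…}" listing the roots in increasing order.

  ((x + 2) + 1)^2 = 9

Step 1. [((x + 2) + 1)^2 = 9] 9 ≥ 0, LHS is (·)² — take ±√. So sqrt: (x + 2) + 1 = 3 or -3.
Step 2. [(x + 2) + 1 = 3 or -3] the outer +1 inverts by subtracting 1 ⇒ sub: x + 2 = 2 or -4.
Step 3. [x + 2 = 2 or -4] subtract 2: x sits inside (… + 2). So sub: x = 0 or -6.

Answer: x ∈ {-6, 0}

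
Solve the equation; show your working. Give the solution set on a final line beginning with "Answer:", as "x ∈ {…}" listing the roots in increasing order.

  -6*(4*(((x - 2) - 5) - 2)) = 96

Step 1. [-6*(4*(((x - 2) - 5) - 2)) = 96] -6 out front; divide by -6, so div: 4*(((x - 2) - 5) - 2) = -16.
Step 2. [4*(((x - 2) - 5) - 2) = -16] divide by the outer 4 ⇒ div: ((x - 2) - 5) - 2 = -4.
Step 3. [((x - 2) - 5) - 2 = -4] add 2: x sits inside (… - 2), so sub: (x - 2) - 5 = -2.
Step 4. [(x - 2) - 5 = -2] add 5: x sits inside (… - 5), so sub: x - 2 = 3.
Step 5. [x - 2 = 3] -2 is outermost — add 2 both sides ⇒ sub: x = 5.

Answer: x ∈ {5}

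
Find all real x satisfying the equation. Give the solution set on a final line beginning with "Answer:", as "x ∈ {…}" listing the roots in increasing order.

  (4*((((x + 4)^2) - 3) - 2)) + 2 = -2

Step 1. [(4*((((x + 4)^2) - 3) - 2)) + 2 = -2] 2 comes off first (subtract 2) ⇒ sub: 4*((((x + 4)^2) - 3) - 2) = -4.
Step 2. [4*((((x + 4)^2) - 3) - 2) = -4] 4·(inner) — divide through by 4. So div: (((x + 4)^2) - 3) - 2 = -1.
Step 3. [(((x + 4)^2) - 3) - 2 = -1] -2 is outermost — add 2 both sides ⇒ sub: ((x + 4)^2) - 3 = 1.
Step 4. [((x + 4)^2) - 3 = 1] add 3: x sits inside (… - 3). So sub: (x + 4)^2 = 4.
Step 5. [(x + 4)^2 = 4] 4 ≥ 0, LHS is (·)² — take ±√. So sqrt: x + 4 = 2 or -2.
Step 6. [x + 4 = 2 or -2] +4 is outermost — subtract 4 both sides, so sub: x = -2 or -6.

Answer: x ∈ {-6, -2}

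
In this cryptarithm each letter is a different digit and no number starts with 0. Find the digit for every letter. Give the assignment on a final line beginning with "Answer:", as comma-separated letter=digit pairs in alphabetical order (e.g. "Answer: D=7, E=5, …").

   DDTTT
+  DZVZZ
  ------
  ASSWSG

Step 1. [col 1: T + Z ≡ G (mod 10)] several values work for T in column 1 (T + Z ≡ G (mod 10), carry-in 0); try T=6, so T=6.
Step 2. [A] the sum has 6 digits but both addends have 5; that extra leading digit A is the final carry, namely 1, so A=1.
Step 3. [col 1: T + Z ≡ G (mod 10)] Z=8 is one option consistent with column 1 (T + Z ≡ G (mod 10), carry-in 0) — take it. So Z=8.
Step 4. [col 1: T + Z ≡ G (mod 10)] in column 1 we have T+Z≡G with carry-in 0; given T=6, Z=8 and digits 1,6,8 already taken and all letters distinct, that pins G to 4. So G=4.
Step 5. [col 2: T + Z ≡ S (mod 10)] column 2 reads T+Z+carry(1)=S with T=6, Z=8; with digits 1,4,6,8 already taken and all letters distinct, the only value for S is 5. So S=5.
Step 6. [col 3: T + V ≡ W (mod 10)] several values work for W in column 3 (T + V ≡ W (mod 10), carry-in 1); try W=9, so W=9.
Step 7. [col 3: T + V ≡ W (mod 10)] column 3 reads T+V+carry(1)=W with T=6, W=9; with digits 1,4,5,6,8,9 already taken and all letters distinct, the only value for V is 2, so V=2.
Step 8. [col 4: D + Z ≡ S (mod 10)] column 4 reads D+Z+carry(0)=S with Z=8, S=5; with digits 1,2,4,5,6,8,9 already taken and all letters distinct, the only value for D is 7, so D=7.

Answer: A=1, D=7, G=4, S=5, T=6, V=2, W=9, Z=8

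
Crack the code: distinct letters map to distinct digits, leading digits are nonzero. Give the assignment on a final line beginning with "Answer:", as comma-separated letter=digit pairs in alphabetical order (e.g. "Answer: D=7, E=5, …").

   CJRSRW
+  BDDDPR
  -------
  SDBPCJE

Step 1. [col 1: W + R ≡ E (mod 10)] column 1 (W + R ≡ E (mod 10), carry-in 0) doesn't pin E yet; pick E=6 and continue ⇒ E=6.
Step 2. [col 1: W + R ≡ E (mod 10)] no forcing yet in column 1 (carry-in 0); R=4 is free and consistent — try it, so R=4.
Step 3. [col 1: W + R ≡ E (mod 10)] column 1 reads W+R+carry(0)=E with R=4, E=6; with digits 4,6 already taken and all letters distinct, the only value for W is 2, so W=2.
Step 4. [S] the sum has 7 digits but both addends have 6; that extra leading digit S is the final carry, namely 1, so S=1.
Step 5. [col 2: R + P ≡ J (mod 10)] J=3 is one option consistent with column 2 (R + P ≡ J (mod 10), carry-in 0) — take it. So J=3.
Step 6. [col 2: R + P ≡ J (mod 10)] column 2: given R=4, J=3, carry-in 0, and digits 1,2,3,4,6 already taken and all letters distinct, R+P≡J (mod 10) forces P=9, so P=9.
Step 7. [col 3: S + D ≡ C (mod 10)] several values work for D in column 3 (S + D ≡ C (mod 10), carry-in 1); try D=5 ⇒ D=5.
Step 8. [col 3: S + D ≡ C (mod 10)] column 3 reads S+D+carry(1)=C with S=1, D=5; with digits 1,2,3,4,5,6,9 already taken and all letters distinct, the only value for C is 7. So C=7.
Step 9. [col 5: J + D ≡ B (mod 10)] from column 5 (J=3, D=5, carry-in 0, digits 1,2,3,4,5,6,7,9 already taken and all letters distinct): B must equal 8 ⇒ B=8.

Answer: B=8, C=7, D=5, E=6, J=3, P=9, R=4, S=1, W=2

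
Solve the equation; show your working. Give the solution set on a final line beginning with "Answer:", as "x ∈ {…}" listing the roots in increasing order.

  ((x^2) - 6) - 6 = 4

Step 1. [((x^2) - 6) - 6 = 4] add 6: x sits inside (… - 6) ⇒ sub: (x^2) - 6 = 10.
Step 2. [(x^2) - 6 = 10] 6 comes off first (add 6), so sub: x^2 = 16.
Step 3. [x^2 = 16] √ both sides: 16 ≥ 0 gives two branches ⇒ sqrt: x = 4 or -4.

Answer: x ∈ {-4, 4}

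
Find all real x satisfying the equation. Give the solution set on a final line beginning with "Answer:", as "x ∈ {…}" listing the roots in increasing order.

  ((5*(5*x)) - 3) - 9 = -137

Step 1. [((5*(5*x)) - 3) - 9 = -137] the outer -9 inverts by adding 9, so sub: (5*(5*x)) - 3 = -128.
Step 2. [(5*(5*x)) - 3 = -128] -3 is outermost — add 3 both sides. So sub: 5*(5*x) = -125.
Step 3. [5*(5*x) = -125] 5 out front; divide by 5 ⇒ div: 5*x = -25.
Step 4. [5*x = -25] divide by the outer 5. So div: x = -5.

Answer: x ∈ {-5}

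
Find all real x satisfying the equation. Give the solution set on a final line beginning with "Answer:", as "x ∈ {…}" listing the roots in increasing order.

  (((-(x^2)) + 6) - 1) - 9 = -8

Step 1. [(((-(x^2)) + 6) - 1) - 9 = -8] add 9: x sits inside (… - 9), so sub: ((-(x^2)) + 6) - 1 = 1.
Step 2. [((-(x^2)) + 6) - 1 = 1] -1 is outermost — add 1 both sides, so sub: (-(x^2)) + 6 = 2.
Step 3. [(-(x^2)) + 6 = 2] peel the +6: subtract 6 from each side. So sub: -(x^2) = -4.
Step 4. [-(x^2) = -4] LHS negated; negate both sides, so neg: x^2 = 4.
Step 5. [x^2 = 4] √ both sides: 4 ≥ 0 gives two branches, so sqrt: x = 2 or -2.

Answer: x ∈ {-2, 2}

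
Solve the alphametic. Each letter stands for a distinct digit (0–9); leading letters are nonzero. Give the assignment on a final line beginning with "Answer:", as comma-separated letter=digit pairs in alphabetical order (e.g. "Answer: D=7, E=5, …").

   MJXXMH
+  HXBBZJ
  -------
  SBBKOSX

Step 1. [col 1: H + J ≡ X (mod 10)] no forcing yet in column 1 (carry-in 0); H=9 is free and consistent — try it, so H=9.
Step 2. [col 1: H + J ≡ X (mod 10)] J=3 is one option consistent with column 1 (H + J ≡ X (mod 10), carry-in 0) — take it, so J=3.
Step 3. [S] S is the leading digit of a 7-digit sum of two 6-digit numbers; the final carry is exactly 1 ⇒ S=1.
Step 4. [col 1: H + J ≡ X (mod 10)] column 1: given H=9, J=3, carry-in 0, and digits 1,3,9 already taken and all letters distinct, H+J≡X (mod 10) forces X=2, so X=2.
Step 5. [col 2: M + Z ≡ S (mod 10)] no forcing yet in column 2 (carry-in 1); M=6 is free and consistent — try it, so M=6.
Step 6. [col 2: M + Z ≡ S (mod 10)] from column 2 (M=6, S=1, carry-in 1, digits 1,2,3,6,9 already taken and all letters distinct): Z must equal 4, so Z=4.
Step 7. [col 3: X + B ≡ O (mod 10)] O=8 is one option consistent with column 3 (X + B ≡ O (mod 10), carry-in 1) — take it, so O=8.
Step 8. [col 3: X + B ≡ O (mod 10)] column 3 reads X+B+carry(1)=O with X=2, O=8; with digits 1,2,3,4,6,8,9 already taken and all letters distinct, the only value for B is 5 ⇒ B=5.
Step 9. [col 4: X + B ≡ K (mod 10)] column 4 reads X+B+carry(0)=K with X=2, B=5; with digits 1,2,3,4,5,6,8,9 already taken and all letters distinct, the only value for K is 7. So K=7.

Answer: B=5, H=9, J=3, K=7, M=6, O=8, S=1, X=2, Z=4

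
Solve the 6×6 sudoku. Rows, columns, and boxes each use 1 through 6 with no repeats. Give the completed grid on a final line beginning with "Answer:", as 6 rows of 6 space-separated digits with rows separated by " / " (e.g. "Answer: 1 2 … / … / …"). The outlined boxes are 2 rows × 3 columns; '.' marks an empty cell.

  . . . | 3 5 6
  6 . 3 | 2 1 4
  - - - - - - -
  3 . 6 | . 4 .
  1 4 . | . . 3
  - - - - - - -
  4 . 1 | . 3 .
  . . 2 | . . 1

Step 1. [r6c5∈{6}] r6c5 has the single candidate 6, so r6c5=6.
Step 2. [r5c4∈{5}] r5c4 has the single candidate 5. So r5c4=5.
Step 3. [r3c2∈{2,5}] in box 3, 2 fits only at r3c2, so r3c2=2.
Step 4. [r6c2∈{3,5}] in row 6, 3 fits only at r6c2. So r6c2=3.
Step 5. [r5c2∈{6}] r5c2 has the single candidate 6. So r5c2=6.
Step 6. [r6c4∈{4}] nothing but 4 survives at r6c4. So r6c4=4.
Step 7. [r5c6∈{2}] nothing but 2 survives at r5c6 ⇒ r5c6=2.
Step 8. [r1c3∈{4}] r1c3's peers cover all but 4, so r1c3=4.
Step 9. [r1c2∈{1}] only 1 remains possible at r1c2, so r1c2=1.
Step 10. [r4c4∈{6}] only 6 remains possible at r4c4, so r4c4=6.
Step 11. [r4c3∈{5}] only 5 remains possible at r4c3. So r4c3=5.
Step 12. [r2c2∈{5}] r2c2 is down to just 5, so r2c2=5.
Step 13. [r1c1∈{2}] only 2 remains possible at r1c1 ⇒ r1c1=2.
Step 14. [r4c5∈{2}] r4c5's peers cover all but 2, so r4c5=2.
Step 15. [r6c1∈{5}] nothing but 5 survives at r6c1, so r6c1=5.
Step 16. [r3c4∈{1}] r3c4 has the single candidate 1. So r3c4=1.
Step 17. [r3c6∈{5}] only 5 remains possible at r3c6. So r3c6=5.

Answer: 2 1 4 3 5 6 / 6 5 3 2 1 4 / 3 2 6 1 4 5 / 1 4 5 6 2 3 / 4 6 1 5 3 2 / 5 3 2 4 6 1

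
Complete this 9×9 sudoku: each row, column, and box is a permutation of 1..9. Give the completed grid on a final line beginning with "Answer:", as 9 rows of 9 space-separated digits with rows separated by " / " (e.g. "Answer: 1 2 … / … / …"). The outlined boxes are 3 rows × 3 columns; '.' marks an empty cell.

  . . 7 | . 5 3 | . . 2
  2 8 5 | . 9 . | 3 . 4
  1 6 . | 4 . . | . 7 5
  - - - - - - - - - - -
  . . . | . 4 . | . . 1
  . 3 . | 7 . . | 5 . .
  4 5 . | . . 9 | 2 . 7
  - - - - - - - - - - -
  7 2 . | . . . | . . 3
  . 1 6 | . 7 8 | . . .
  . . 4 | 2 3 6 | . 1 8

Step 1. [r8c9∈{9}] nothing but 9 survives at r8c9. So r8c9=9.
Step 2. [r2c8∈{6}] nothing but 6 survives at r2c8. So r2c8=6.
Step 3. [r1c1∈{9}] r1c1's peers cover all but 9 ⇒ r1c1=9.
Step 4. [r1c8∈{8}] only 8 remains possible at r1c8. So r1c8=8.
Step 5. [r4c7∈{6,8,9}] in col 7, 8 fits only at r4c7 ⇒ r4c7=8.
Step 6. [r6c4∈{1,3,6,8}] col 4 places 8 nowhere but r6c4, so r6c4=8.
Step 7. [r8c4∈{5}] r8c4 is down to just 5, so r8c4=5.
Step 8. [r7c5∈{1}] r7c5 has the single candidate 1, so r7c5=1.
Step 9. [r5c6∈{1,2}] r5c6 is the only open cell in box 5 admitting 1. So r5c6=1.
Step 10. [r5c8∈{4,9}] in row 5, 4 fits only at r5c8. So r5c8=4.
Step 11. [r5c3∈{2,8,9}] 9 has one home in row 5: r5c3 ⇒ r5c3=9.
Step 12. [r5c5∈{2,6}] in row 5, 2 fits only at r5c5, so r5c5=2.
Step 13. [r4c1∈{6}] only 6 remains possible at r4c1 ⇒ r4c1=6.
Step 14. [r7c7∈{4,6}] row 7 places 6 nowhere but r7c7, so r7c7=6.
Step 15. [r6c8∈{3}] r6c8 is down to just 3, so r6c8=3.
Step 16. [r2c4∈{1}] only 1 remains possible at r2c4. So r2c4=1.
Step 17. [r4c6∈{5}] r4c6's peers cover all but 5 ⇒ r4c6=5.
Step 18. [r3c3∈{3}] r3c3 has the single candidate 3 ⇒ r3c3=3.
Step 19. [r1c7∈{1}] r1c7's peers cover all but 1 ⇒ r1c7=1.
Step 20. [r9c1∈{5}] r9c1's peers cover all but 5 ⇒ r9c1=5.
Step 21. [r5c1∈{8}] nothing but 8 survives at r5c1. So r5c1=8.
Step 22. [r8c7∈{4}] r8c7's peers cover all but 4, so r8c7=4.
Step 23. [r7c3∈{8}] only 8 remains possible at r7c3. So r7c3=8.
Step 24. [r4c2∈{7}] r4c2 has the single candidate 7 ⇒ r4c2=7.
Step 25. [r3c7∈{9}] nothing but 9 survives at r3c7, so r3c7=9.
Step 26. [r4c3∈{2}] nothing but 2 survives at r4c3. So r4c3=2.
Step 27. [r4c8∈{9}] only 9 remains possible at r4c8 ⇒ r4c8=9.
Step 28. [r9c7∈{7}] r9c7's peers cover all but 7 ⇒ r9c7=7.
Step 29. [r8c8∈{2}] r8c8's peers cover all but 2, so r8c8=2.
Step 30. [r1c2∈{4}] r1c2 has the single candidate 4. So r1c2=4.
Step 31. [r1c4∈{6}] only 6 remains possible at r1c4, so r1c4=6.
Step 32. [r8c1∈{3}] nothing but 3 survives at r8c1 ⇒ r8c1=3.
Step 33. [r7c4∈{9}] only 9 remains possible at r7c4, so r7c4=9.
Step 34. [r7c6∈{4}] nothing but 4 survives at r7c6, so r7c6=4.
Step 35. [r6c5∈{6}] r6c5 is down to just 6, so r6c5=6.
Step 36. [r7c8∈{5}] only 5 remains possible at r7c8 ⇒ r7c8=5.
Step 37. [r9c2∈{9}] r9c2 has the single candidate 9, so r9c2=9.
Step 38. [r3c5∈{8}] only 8 remains possible at r3c5 ⇒ r3c5=8.
Step 39. [r2c6∈{7}] r2c6's peers cover all but 7 ⇒ r2c6=7.
Step 40. [r4c4∈{3}] r4c4 is down to just 3 ⇒ r4c4=3.
Step 41. [r6c3∈{1}] r6c3 has the single candidate 1, so r6c3=1.
Step 42. [r5c9∈{6}] nothing but 6 survives at r5c9, so r5c9=6.
Step 43. [r3c6∈{2}] r3c6 is down to just 2, so r3c6=2.

Answer: 9 4 7 6 5 3 1 8 2 / 2 8 5 1 9 7 3 6 4 / 1 6 3 4 8 2 9 7 5 / 6 7 2 3 4 5 8 9 1 / 8 3 9 7 2 1 5 4 6 / 4 5 1 8 6 9 2 3 7 / 7 2 8 9 1 4 6 5 3 / 3 1 6 5 7 8 4 2 9 / 5 9 4 2 3 6 7 1 8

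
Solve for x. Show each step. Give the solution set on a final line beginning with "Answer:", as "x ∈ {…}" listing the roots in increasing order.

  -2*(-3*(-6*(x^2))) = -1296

Step 1. [-2*(-3*(-6*(x^2))) = -1296] divide by the outer -2, so div: -3*(-6*(x^2)) = 648.
Step 2. [-3*(-6*(x^2)) = 648] -3 out front; divide by -3. So div: -6*(x^2) = -216.
Step 3. [-6*(x^2) = -216] leading coefficient -6: divide by -6, so div: x^2 = 36.
Step 4. [x^2 = 36] 36 ≥ 0, LHS is (·)² — take ±√, so sqrt: x = 6 or -6.

Answer: x ∈ {-6, 6}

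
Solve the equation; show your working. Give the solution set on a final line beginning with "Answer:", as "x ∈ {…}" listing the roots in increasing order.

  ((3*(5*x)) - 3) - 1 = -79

Step 1. [((3*(5*x)) - 3) - 1 = -79] add 1: x sits inside (… - 1), so sub: (3*(5*x)) - 3 = -78.
Step 2. [(3*(5*x)) - 3 = -78] the outer -3 inverts by adding 3. So sub: 3*(5*x) = -75.
Step 3. [3*(5*x) = -75] divide by the outer 3, so div: 5*x = -25.
Step 4. [5*x = -25] divide by the outer 5. So div: x = -5.

Answer: x ∈ {-5}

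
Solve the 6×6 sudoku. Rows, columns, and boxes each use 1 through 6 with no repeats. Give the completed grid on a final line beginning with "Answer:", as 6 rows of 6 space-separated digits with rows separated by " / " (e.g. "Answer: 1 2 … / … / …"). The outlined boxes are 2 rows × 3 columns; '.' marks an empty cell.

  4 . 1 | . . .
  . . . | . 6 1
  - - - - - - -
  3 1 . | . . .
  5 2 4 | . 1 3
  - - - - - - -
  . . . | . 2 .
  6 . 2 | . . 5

Step 1. [r2c4∈{2,3,4,5}] r2c4 is the only open cell in row 2 admitting 4. So r2c4=4.
Step 2. [r4c4∈{6}] r4c4's peers cover all but 6, so r4c4=6.
Step 3. [r1c2∈{3,5,6}] row 1 places 6 nowhere but r1c2, so r1c2=6.
Step 4. [r6c4∈{1,3}] r6c4 is the only open cell in row 6 admitting 1. So r6c4=1.
Step 5. [r5c4∈{3}] only 3 remains possible at r5c4 ⇒ r5c4=3.
Step 6. [r6c5∈{4}] r6c5's peers cover all but 4 ⇒ r6c5=4.
Step 7. [r3c5∈{5}] only 5 remains possible at r3c5. So r3c5=5.
Step 8. [r3c4∈{2}] r3c4's peers cover all but 2 ⇒ r3c4=2.
Step 9. [r2c3∈{3,5}] across col 3, 3 lands solely at r2c3 ⇒ r2c3=3.
Step 10. [r5c3∈{5}] r5c3 has the single candidate 5, so r5c3=5.
Step 11. [r5c6∈{6}] only 6 remains possible at r5c6. So r5c6=6.
Step 12. [r5c1∈{1}] r5c1 has the single candidate 1. So r5c1=1.
Step 13. [r1c6∈{2}] nothing but 2 survives at r1c6, so r1c6=2.
Step 14. [r3c6∈{4}] r3c6 is down to just 4 ⇒ r3c6=4.
Step 15. [r2c2∈{5}] nothing but 5 survives at r2c2. So r2c2=5.
Step 16. [r5c2∈{4}] nothing but 4 survives at r5c2 ⇒ r5c2=4.
Step 17. [r1c4∈{5}] r1c4's peers cover all but 5. So r1c4=5.
Step 18. [r1c5∈{3}] only 3 remains possible at r1c5, so r1c5=3.
Step 19. [r6c2∈{3}] r6c2 is down to just 3, so r6c2=3.
Step 20. [r3c3∈{6}] r3c3's peers cover all but 6. So r3c3=6.
Step 21. [r2c1∈{2}] r2c1 has the single candidate 2. So r2c1=2.

Answer: 4 6 1 5 3 2 / 2 5 3 4 6 1 / 3 1 6 2 5 4 / 5 2 4 6 1 3 / 1 4 5 3 2 6 / 6 3 2 1 4 5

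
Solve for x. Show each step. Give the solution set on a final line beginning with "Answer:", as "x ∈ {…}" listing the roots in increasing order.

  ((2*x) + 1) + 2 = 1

Step 1. [((2*x) + 1) + 2 = 1] subtract 2: x sits inside (… + 2), so sub: (2*x) + 1 = -1.
Step 2. [(2*x) + 1 = -1] subtract 1: x sits inside (… + 1). So sub: 2*x = -2.
Step 3. [2*x = -2] LHS = 2·(…); ÷2 both sides, so div: x = -1.

Answer: x ∈ {-1}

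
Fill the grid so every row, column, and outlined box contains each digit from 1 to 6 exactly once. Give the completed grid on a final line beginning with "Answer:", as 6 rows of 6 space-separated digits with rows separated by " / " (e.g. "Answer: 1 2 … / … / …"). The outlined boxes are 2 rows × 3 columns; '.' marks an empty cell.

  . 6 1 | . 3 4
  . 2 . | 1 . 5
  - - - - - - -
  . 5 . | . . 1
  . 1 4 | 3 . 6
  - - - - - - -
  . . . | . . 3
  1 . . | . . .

Step 1. [r6c6∈{2}] nothing but 2 survives at r6c6, so r6c6=2.
Step 2. [r5c2∈{4}] r5c2's peers cover all but 4, so r5c2=4.
Step 3. [r4c1∈{2}] r4c1 is down to just 2, so r4c1=2.
Step 4. [r2c3∈{3}] r2c3 has the single candidate 3 ⇒ r2c3=3.
Step 5. [r3c3∈{6}] only 6 remains possible at r3c3 ⇒ r3c3=6.
Step 6. [r6c3∈{5}] r6c3 is down to just 5, so r6c3=5.
Step 7. [r3c5∈{2,4}] 2 has one home in col 5: r3c5, so r3c5=2.
Step 8. [r5c4∈{5,6}] in col 4, 5 fits only at r5c4 ⇒ r5c4=5.
Step 9. [r6c4∈{4,6}] 6 has one home in col 4: r6c4. So r6c4=6.
Step 10. [r5c5∈{1}] r5c5 has the single candidate 1 ⇒ r5c5=1.
Step 11. [r1c4∈{2}] r1c4 has the single candidate 2 ⇒ r1c4=2.
Step 12. [r5c1∈{6}] r5c1 is down to just 6. So r5c1=6.
Step 13. [r6c2∈{3}] nothing but 3 survives at r6c2, so r6c2=3.
Step 14. [r3c4∈{4}] r3c4 is down to just 4, so r3c4=4.
Step 15. [r2c1∈{4}] only 4 remains possible at r2c1. So r2c1=4.
Step 16. [r6c5∈{4}] r6c5 is down to just 4, so r6c5=4.
Step 17. [r3c1∈{3}] r3c1 is down to just 3 ⇒ r3c1=3.
Step 18. [r5c3∈{2}] r5c3's peers cover all but 2 ⇒ r5c3=2.
Step 19. [r4c5∈{5}] nothing but 5 survives at r4c5, so r4c5=5.
Step 20. [r2c5∈{6}] r2c5 has the single candidate 6, so r2c5=6.
Step 21. [r1c1∈{5}] r1c1 has the single candidate 5, so r1c1=5.

Answer: 5 6 1 2 3 4 / 4 2 3 1 6 5 / 3 5 6 4 2 1 / 2 1 4 3 5 6 / 6 4 2 5 1 3 / 1 3 5 6 4 2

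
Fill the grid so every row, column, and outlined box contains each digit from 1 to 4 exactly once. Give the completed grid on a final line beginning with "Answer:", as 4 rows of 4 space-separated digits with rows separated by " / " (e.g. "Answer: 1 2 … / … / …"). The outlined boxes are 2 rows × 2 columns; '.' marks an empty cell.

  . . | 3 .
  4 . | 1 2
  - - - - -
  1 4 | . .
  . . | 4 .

Step 1. [r4c1∈{2,3}] r4c1 is the only open cell in col 1 admitting 3. So r4c1=3.
Step 2. [r1c1∈{2}] nothing but 2 survives at r1c1, so r1c1=2.
Step 3. [r1c4∈{4}] r1c4 has the single candidate 4. So r1c4=4.
Step 4. [r3c4∈{3}] r3c4 has the single candidate 3 ⇒ r3c4=3.
Step 5. [r1c2∈{1}] nothing but 1 survives at r1c2. So r1c2=1.
Step 6. [r3c3∈{2}] r3c3 is down to just 2. So r3c3=2.
Step 7. [r2c2∈{3}] r2c2 is down to just 3, so r2c2=3.
Step 8. [r4c4∈{1}] r4c4 is down to just 1 ⇒ r4c4=1.
Step 9. [r4c2∈{2}] nothing but 2 survives at r4c2, so r4c2=2.

Answer: 2 1 3 4 / 4 3 1 2 / 1 4 2 3 / 3 2 4 1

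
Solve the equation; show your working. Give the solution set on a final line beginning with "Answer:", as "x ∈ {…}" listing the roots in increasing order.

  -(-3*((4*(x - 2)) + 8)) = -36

Step 1. [-(-3*((4*(x - 2)) + 8)) = -36] leading − — multiply by −1. So neg: -3*((4*(x - 2)) + 8) = 36.
Step 2. [-3*((4*(x - 2)) + 8) = 36] -3 out front; divide by -3. So div: (4*(x - 2)) + 8 = -12.
Step 3. [(4*(x - 2)) + 8 = -12] 8 comes off first (subtract 8) ⇒ sub: 4*(x - 2) = -20.
Step 4. [4*(x - 2) = -20] 4 out front; divide by 4 ⇒ div: x - 2 = -5.
Step 5. [x - 2 = -5] -2 is outermost — add 2 both sides, so sub: x = -3.

Answer: x ∈ {-3}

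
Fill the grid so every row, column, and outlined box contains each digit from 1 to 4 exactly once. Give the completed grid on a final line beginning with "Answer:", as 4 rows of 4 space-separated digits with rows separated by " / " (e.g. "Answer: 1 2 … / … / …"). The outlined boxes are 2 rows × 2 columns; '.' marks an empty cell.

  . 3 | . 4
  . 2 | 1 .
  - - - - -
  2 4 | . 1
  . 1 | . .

Step 1. [r4c4∈{2,3}] across col 4, 2 lands solely at r4c4 ⇒ r4c4=2.
Step 2. [r4c3∈{3,4}] r4c3 is the only open cell in row 4 admitting 4 ⇒ r4c3=4.
Step 3. [r4c1∈{3}] r4c1's peers cover all but 3 ⇒ r4c1=3.
Step 4. [r2c1∈{4}] r2c1 is down to just 4 ⇒ r2c1=4.
Step 5. [r1c3∈{2}] r1c3's peers cover all but 2, so r1c3=2.
Step 6. [r1c1∈{1}] r1c1's peers cover all but 1. So r1c1=1.
Step 7. [r3c3∈{3}] r3c3 has the single candidate 3, so r3c3=3.
Step 8. [r2c4∈{3}] r2c4's peers cover all but 3. So r2c4=3.

Answer: 1 3 2 4 / 4 2 1 3 / 2 4 3 1 / 3 1 4 2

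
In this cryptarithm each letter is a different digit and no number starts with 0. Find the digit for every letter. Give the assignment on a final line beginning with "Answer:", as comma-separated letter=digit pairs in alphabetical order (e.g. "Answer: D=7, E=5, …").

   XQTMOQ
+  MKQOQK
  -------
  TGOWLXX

Step 1. [col 1: Q + K ≡ X (mod 10)] Q=8 is one option consistent with column 1 (Q + K ≡ X (mod 10), carry-in 0) — take it, so Q=8.
Step 2. [col 1: Q + K ≡ X (mod 10)] K=6 is one option consistent with column 1 (Q + K ≡ X (mod 10), carry-in 0) — take it ⇒ K=6.
Step 3. [T] the sum has 7 digits but both addends have 6; that extra leading digit T is the final carry, namely 1 ⇒ T=1.
Step 4. [col 1: Q + K ≡ X (mod 10)] in column 1 we have Q+K≡X with carry-in 0; given Q=8, K=6 and digits 1,6,8 already taken and all letters distinct, that pins X to 4 ⇒ X=4.
Step 5. [col 2: O + Q ≡ X (mod 10)] column 2: given Q=8, X=4, carry-in 1, and digits 1,4,6,8 already taken and all letters distinct, O+Q≡X (mod 10) forces O=5 ⇒ O=5.
Step 6. [col 3: M + O ≡ L (mod 10)] L=3 is one option consistent with column 3 (M + O ≡ L (mod 10), carry-in 1) — take it ⇒ L=3.
Step 7. [col 3: M + O ≡ L (mod 10)] column 3 reads M+O+carry(1)=L with O=5, L=3; with digits 1,3,4,5,6,8 already taken and all letters distinct, the only value for M is 7. So M=7.
Step 8. [col 4: T + Q ≡ W (mod 10)] from column 4 (T=1, Q=8, carry-in 1, digits 1,3,4,5,6,7,8 already taken and all letters distinct): W must equal 0. So W=0.
Step 9. [col 6: X + M ≡ G (mod 10)] in column 6 we have X+M≡G with carry-in 1; given X=4, M=7 and digits 0,1,3,4,5,6,7,8 already taken and all letters distinct, that pins G to 2. So G=2.

Answer: G=2, K=6, L=3, M=7, O=5, Q=8, T=1, W=0, X=4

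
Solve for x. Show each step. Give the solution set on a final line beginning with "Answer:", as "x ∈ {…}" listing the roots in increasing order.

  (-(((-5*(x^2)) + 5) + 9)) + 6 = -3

Step 1. [(-(((-5*(x^2)) + 5) + 9)) + 6 = -3] subtract 6: x sits inside (… + 6) ⇒ sub: -(((-5*(x^2)) + 5) + 9) = -9.
Step 2. [-(((-5*(x^2)) + 5) + 9) = -9] leading − — multiply by −1, so neg: ((-5*(x^2)) + 5) + 9 = 9.
Step 3. [((-5*(x^2)) + 5) + 9 = 9] the outer +9 inverts by subtracting 9. So sub: (-5*(x^2)) + 5 = 0.
Step 4. [(-5*(x^2)) + 5 = 0] the outer +5 inverts by subtracting 5, so sub: -5*(x^2) = -5.
Step 5. [-5*(x^2) = -5] divide by the outer -5. So div: x^2 = 1.
Step 6. [x^2 = 1] √ both sides: 1 ≥ 0 gives two branches, so sqrt: x = 1 or -1.

Answer: x ∈ {-1, 1}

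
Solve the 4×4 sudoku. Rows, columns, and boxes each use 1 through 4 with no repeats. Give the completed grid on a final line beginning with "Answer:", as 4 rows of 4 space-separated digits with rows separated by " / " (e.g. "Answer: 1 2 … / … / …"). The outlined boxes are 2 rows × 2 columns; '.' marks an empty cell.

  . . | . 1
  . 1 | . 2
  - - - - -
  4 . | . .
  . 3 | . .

Step 1. [r3c2∈{2}] only 2 remains possible at r3c2, so r3c2=2.
Step 2. [r2c3∈{3,4}] in row 2, 4 fits only at r2c3. So r2c3=4.
Step 3. [r3c3∈{1,3}] 1 has one home in row 3: r3c3, so r3c3=1.
Step 4. [r1c1∈{2,3}] across row 1, 2 lands solely at r1c1 ⇒ r1c1=2.
Step 5. [r4c1∈{1}] nothing but 1 survives at r4c1, so r4c1=1.
Step 6. [r1c3∈{3}] only 3 remains possible at r1c3 ⇒ r1c3=3.
Step 7. [r2c1∈{3}] only 3 remains possible at r2c1, so r2c1=3.
Step 8. [r4c3∈{2}] r4c3 is down to just 2 ⇒ r4c3=2.
Step 9. [r4c4∈{4}] r4c4 has the single candidate 4, so r4c4=4.
Step 10. [r3c4∈{3}] r3c4 has the single candidate 3. So r3c4=3.
Step 11. [r1c2∈{4}] nothing but 4 survives at r1c2 ⇒ r1c2=4.

Answer: 2 4 3 1 / 3 1 4 2 / 4 2 1 3 / 1 3 2 4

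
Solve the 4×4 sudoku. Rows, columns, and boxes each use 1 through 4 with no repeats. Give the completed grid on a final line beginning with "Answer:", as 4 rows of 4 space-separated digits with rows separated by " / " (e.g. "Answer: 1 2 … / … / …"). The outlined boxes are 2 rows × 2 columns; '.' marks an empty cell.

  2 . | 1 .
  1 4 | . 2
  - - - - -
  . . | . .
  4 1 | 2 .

Step 1. [r4c4∈{3}] nothing but 3 survives at r4c4 ⇒ r4c4=3.
Step 2. [r1c2∈{3}] r1c2 has the single candidate 3. So r1c2=3.
Step 3. [r1c4∈{4}] r1c4 is down to just 4, so r1c4=4.
Step 4. [r3c3∈{4}] r3c3 has the single candidate 4 ⇒ r3c3=4.
Step 5. [r3c4∈{1}] r3c4 has the single candidate 1 ⇒ r3c4=1.
Step 6. [r3c1∈{3}] only 3 remains possible at r3c1 ⇒ r3c1=3.
Step 7. [r3c2∈{2}] only 2 remains possible at r3c2 ⇒ r3c2=2.
Step 8. [r2c3∈{3}] nothing but 3 survives at r2c3 ⇒ r2c3=3.

Answer: 2 3 1 4 / 1 4 3 2 / 3 2 4 1 / 4 1 2 3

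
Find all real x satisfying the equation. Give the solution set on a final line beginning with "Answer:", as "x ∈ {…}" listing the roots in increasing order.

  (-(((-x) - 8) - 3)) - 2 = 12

Step 1. [(-(((-x) - 8) - 3)) - 2 = 12] the outer -2 inverts by adding 2. So sub: -(((-x) - 8) - 3) = 14.
Step 2. [-(((-x) - 8) - 3) = 14] LHS negated; negate both sides ⇒ neg: ((-x) - 8) - 3 = -14.
Step 3. [((-x) - 8) - 3 = -14] -3 is outermost — add 3 both sides, so sub: (-x) - 8 = -11.
Step 4. [(-x) - 8 = -11] add 8: x sits inside (… - 8) ⇒ sub: -x = -3.
Step 5. [-x = -3] leading − — multiply by −1, so neg: x = 3.

Answer: x ∈ {3}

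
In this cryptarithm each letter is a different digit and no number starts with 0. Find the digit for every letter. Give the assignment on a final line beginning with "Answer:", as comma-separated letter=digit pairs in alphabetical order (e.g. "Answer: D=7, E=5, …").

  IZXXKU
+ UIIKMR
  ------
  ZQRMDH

Step 1. [col 1: U + R ≡ H (mod 10)] several values work for H in column 1 (U + R ≡ H (mod 10), carry-in 0); try H=8, so H=8.
Step 2. [col 1: U + R ≡ H (mod 10)] several values work for R in column 1 (U + R ≡ H (mod 10), carry-in 0); try R=3 ⇒ R=3.
Step 3. [col 1: U + R ≡ H (mod 10)] from column 1 (R=3, H=8, carry-in 0, digits 3,8 already taken and all letters distinct): U must equal 5. So U=5.
Step 4. [col 2: K + M ≡ D (mod 10)] no forcing yet in column 2 (carry-in 0); M=6 is free and consistent — try it ⇒ M=6.
Step 5. [col 2: K + M ≡ D (mod 10)] column 2 (K + M ≡ D (mod 10), carry-in 0) doesn't pin K yet; pick K=4 and continue ⇒ K=4.
Step 6. [col 2: K + M ≡ D (mod 10)] in column 2 we have K+M≡D with carry-in 0; given K=4, M=6 and digits 3,4,5,6,8 already taken and all letters distinct, that pins D to 0, so D=0.
Step 7. [col 3: X + K ≡ M (mod 10)] column 3: given K=4, M=6, carry-in 1, and digits 0,3,4,5,6,8 already taken and all letters distinct, X+K≡M (mod 10) forces X=1 ⇒ X=1.
Step 8. [col 4: X + I ≡ R (mod 10)] column 4: given X=1, R=3, carry-in 0, and digits 0,1,3,4,5,6,8 already taken and all letters distinct, X+I≡R (mod 10) forces I=2. So I=2.
Step 9. [col 5: Z + I ≡ Q (mod 10)] from column 5 (I=2, carry-in 0, digits 0,1,2,3,4,5,6,8 already taken and all letters distinct): Q must equal 9, so Q=9.
Step 10. [col 5: Z + I ≡ Q (mod 10)] from column 5 (I=2, Q=9, carry-in 0, digits 0,1,2,3,4,5,6,8,9 already taken and all letters distinct): Z must equal 7. So Z=7.

Answer: D=0, H=8, I=2, K=4, M=6, Q=9, R=3, U=5, X=1, Z=7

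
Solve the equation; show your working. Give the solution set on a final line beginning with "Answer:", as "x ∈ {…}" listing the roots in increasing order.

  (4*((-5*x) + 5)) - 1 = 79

Step 1. [(4*((-5*x) + 5)) - 1 = 79] peel the -1: add 1 from each side ⇒ sub: 4*((-5*x) + 5) = 80.
Step 2. [4*((-5*x) + 5) = 80] divide by the outer 4. So div: (-5*x) + 5 = 20.
Step 3. [(-5*x) + 5 = 20] -5 | LHS and -5 | 20: pull -5 out ⇒ factor: x - 1 = -4.
Step 4. [x - 1 = -4] add 1: x sits inside (… - 1), so sub: x = -3.

Answer: x ∈ {-3}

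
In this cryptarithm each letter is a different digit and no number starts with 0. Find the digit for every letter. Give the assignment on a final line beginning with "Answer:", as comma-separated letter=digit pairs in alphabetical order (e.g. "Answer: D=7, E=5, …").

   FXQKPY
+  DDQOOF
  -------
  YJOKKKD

Step 1. [col 1: Y + F ≡ D (mod 10)] several values work for F in column 1 (Y + F ≡ D (mod 10), carry-in 0); try F=7 ⇒ F=7.
Step 2. [col 1: Y + F ≡ D (mod 10)] column 1 (Y + F ≡ D (mod 10), carry-in 0) doesn't pin D yet; pick D=8 and continue ⇒ D=8.
Step 3. [col 1: Y + F ≡ D (mod 10)] column 1: given F=7, D=8, carry-in 0, and digits 7,8 already taken and all letters distinct, Y+F≡D (mod 10) forces Y=1, so Y=1.
Step 4. [col 2: P + O ≡ K (mod 10)] several values work for P in column 2 (P + O ≡ K (mod 10), carry-in 0); try P=4, so P=4.
Step 5. [col 2: P + O ≡ K (mod 10)] K=3 is one option consistent with column 2 (P + O ≡ K (mod 10), carry-in 0) — take it, so K=3.
Step 6. [col 2: P + O ≡ K (mod 10)] in column 2 we have P+O≡K with carry-in 0; given P=4, K=3 and digits 1,3,4,7,8 already taken and all letters distinct, that pins O to 9. So O=9.
Step 7. [col 4: Q + Q ≡ K (mod 10)] column 4 reads Q+Q+carry(1)=K with K=3; with digits 1,3,4,7,8,9 already taken and all letters distinct, the only value for Q is 6, so Q=6.
Step 8. [col 5: X + D ≡ O (mod 10)] in column 5 we have X+D≡O with carry-in 1; given D=8, O=9 and digits 1,3,4,6,7,8,9 already taken and all letters distinct, that pins X to 0. So X=0.
Step 9. [col 6: F + D ≡ J (mod 10)] from column 6 (F=7, D=8, carry-in 0, digits 0,1,3,4,6,7,8,9 already taken and all letters distinct): J must equal 5 ⇒ J=5.

Answer: D=8, F=7, J=5, K=3, O=9, P=4, Q=6, X=0, Y=1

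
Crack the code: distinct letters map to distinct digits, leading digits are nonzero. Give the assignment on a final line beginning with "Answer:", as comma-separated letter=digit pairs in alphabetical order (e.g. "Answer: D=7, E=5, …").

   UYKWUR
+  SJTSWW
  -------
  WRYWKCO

Step 1. [col 1: R + W ≡ O (mod 10)] column 1 (R + W ≡ O (mod 10), carry-in 0) doesn't pin R yet; pick R=2 and continue ⇒ R=2.
Step 2. [col 1: R + W ≡ O (mod 10)] column 1 (R + W ≡ O (mod 10), carry-in 0) doesn't pin O yet; pick O=3 and continue, so O=3.
Step 3. [col 1: R + W ≡ O (mod 10)] in column 1 we have R+W≡O with carry-in 0; given R=2, O=3 and digits 2,3 already taken and all letters distinct, that pins W to 1. So W=1.
Step 4. [col 2: U + W ≡ C (mod 10)] several values work for C in column 2 (U + W ≡ C (mod 10), carry-in 0); try C=8, so C=8.
Step 5. [col 2: U + W ≡ C (mod 10)] in column 2 we have U+W≡C with carry-in 0; given W=1, C=8 and digits 1,2,3,8 already taken and all letters distinct, that pins U to 7, so U=7.
Step 6. [col 3: W + S ≡ K (mod 10)] column 3 (W + S ≡ K (mod 10), carry-in 0) doesn't pin S yet; pick S=4 and continue, so S=4.
Step 7. [col 3: W + S ≡ K (mod 10)] column 3 reads W+S+carry(0)=K with W=1, S=4; with digits 1,2,3,4,7,8 already taken and all letters distinct, the only value for K is 5 ⇒ K=5.
Step 8. [col 4: K + T ≡ W (mod 10)] in column 4 we have K+T≡W with carry-in 0; given K=5, W=1 and digits 1,2,3,4,5,7,8 already taken and all letters distinct, that pins T to 6. So T=6.
Step 9. [col 5: Y + J ≡ Y (mod 10)] from column 5 (nothing yet, carry-in 1, digits 1,2,3,4,5,6,7,8 already taken and all letters distinct): Y must equal 0, so Y=0.
Step 10. [col 5: Y + J ≡ Y (mod 10)] from column 5 (Y=0, carry-in 1, digits 0,1,2,3,4,5,6,7,8 already taken and all letters distinct): J must equal 9, so J=9.

Answer: C=8, J=9, K=5, O=3, R=2, S=4, T=6, U=7, W=1, Y=0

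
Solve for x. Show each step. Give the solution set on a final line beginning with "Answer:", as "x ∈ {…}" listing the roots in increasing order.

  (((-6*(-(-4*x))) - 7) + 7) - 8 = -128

Step 1. [(((-6*(-(-4*x))) - 7) + 7) - 8 = -128] 8 comes off first (add 8), so sub: ((-6*(-(-4*x))) - 7) + 7 = -120.
Step 2. [((-6*(-(-4*x))) - 7) + 7 = -120] +7 is outermost — subtract 7 both sides. So sub: (-6*(-(-4*x))) - 7 = -127.
Step 3. [(-6*(-(-4*x))) - 7 = -127] 7 comes off first (add 7), so sub: -6*(-(-4*x)) = -120.
Step 4. [-6*(-(-4*x)) = -120] -6·(inner) — divide through by -6 ⇒ div: -(-4*x) = 20.
Step 5. [-(-4*x) = 20] leading − — multiply by −1. So neg: -4*x = -20.
Step 6. [-4*x = -20] leading coefficient -4: divide by -4, so div: x = 5.

Answer: x ∈ {5}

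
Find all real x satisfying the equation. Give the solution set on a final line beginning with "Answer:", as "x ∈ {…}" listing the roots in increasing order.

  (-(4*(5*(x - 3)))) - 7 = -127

Step 1. [(-(4*(5*(x - 3)))) - 7 = -127] 7 comes off first (add 7) ⇒ sub: -(4*(5*(x - 3))) = -120.
Step 2. [-(4*(5*(x - 3))) = -120] LHS negated; negate both sides ⇒ neg: 4*(5*(x - 3)) = 120.
Step 3. [4*(5*(x - 3)) = 120] divide by the outer 4. So div: 5*(x - 3) = 30.
Step 4. [5*(x - 3) = 30] leading coefficient 5: divide by 5. So div: x - 3 = 6.
Step 5. [x - 3 = 6] peel the -3: add 3 from each side, so sub: x = 9.

Answer: x ∈ {9}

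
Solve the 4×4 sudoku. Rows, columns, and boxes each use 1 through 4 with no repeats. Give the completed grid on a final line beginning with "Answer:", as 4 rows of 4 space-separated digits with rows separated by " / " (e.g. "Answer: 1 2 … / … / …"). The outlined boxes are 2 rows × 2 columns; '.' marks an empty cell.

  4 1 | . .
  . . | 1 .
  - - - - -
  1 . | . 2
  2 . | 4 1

Step 1. [r2c1∈{3}] r2c1 is down to just 3, so r2c1=3.
Step 2. [r3c3∈{3}] r3c3 has the single candidate 3, so r3c3=3.
Step 3. [r3c2∈{4}] r3c2's peers cover all but 4. So r3c2=4.
Step 4. [r4c2∈{3}] only 3 remains possible at r4c2, so r4c2=3.
Step 5. [r2c2∈{2}] r2c2 is down to just 2 ⇒ r2c2=2.
Step 6. [r1c4∈{3}] r1c4 has the single candidate 3, so r1c4=3.
Step 7. [r1c3∈{2}] r1c3 is down to just 2. So r1c3=2.
Step 8. [r2c4∈{4}] r2c4 has the single candidate 4 ⇒ r2c4=4.

Answer: 4 1 2 3 / 3 2 1 4 / 1 4 3 2 / 2 3 4 1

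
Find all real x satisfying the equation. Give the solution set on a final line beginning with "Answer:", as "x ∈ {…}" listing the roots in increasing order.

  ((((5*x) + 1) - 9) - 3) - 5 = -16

Step 1. [((((5*x) + 1) - 9) - 3) - 5 = -16] 5 comes off first (add 5) ⇒ sub: (((5*x) + 1) - 9) - 3 = -11.
Step 2. [(((5*x) + 1) - 9) - 3 = -11] -3 is outermost — add 3 both sides, so sub: ((5*x) + 1) - 9 = -8.
Step 3. [((5*x) + 1) - 9 = -8] -9 is outermost — add 9 both sides, so sub: (5*x) + 1 = 1.
Step 4. [(5*x) + 1 = 1] subtract 1: x sits inside (… + 1), so sub: 5*x = 0.
Step 5. [5*x = 0] 5·(inner) — divide through by 5, so div: x = 0.

Answer: x ∈ {0}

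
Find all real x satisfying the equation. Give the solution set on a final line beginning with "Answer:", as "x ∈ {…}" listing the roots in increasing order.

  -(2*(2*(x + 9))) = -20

Step 1. [-(2*(2*(x + 9))) = -20] LHS negated; negate both sides ⇒ neg: 2*(2*(x + 9)) = 20.
Step 2. [2*(2*(x + 9)) = 20] 2·(inner) — divide through by 2 ⇒ div: 2*(x + 9) = 10.
Step 3. [2*(x + 9) = 10] leading coefficient 2: divide by 2 ⇒ div: x + 9 = 5.
Step 4. [x + 9 = 5] +9 is outermost — subtract 9 both sides. So sub: x = -4.

Answer: x ∈ {-4}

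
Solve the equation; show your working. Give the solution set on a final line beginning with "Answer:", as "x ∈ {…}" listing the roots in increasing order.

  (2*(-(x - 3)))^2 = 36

Step 1. [(2*(-(x - 3)))^2 = 36] LHS squared, RHS 36 ≥ 0: apply √ (±). So sqrt: 2*(-(x - 3)) = 6 or -6.
Step 2. [2*(-(x - 3)) = 6 or -6] leading coefficient 2: divide by 2 ⇒ div: -(x - 3) = 3 or -3.
Step 3. [-(x - 3) = 3 or -3] leading − — multiply by −1, so neg: x - 3 = -3 or 3.
Step 4. [x - 3 = -3 or 3] -3 is outermost — add 3 both sides. So sub: x = 0 or 6.

Answer: x ∈ {0, 6}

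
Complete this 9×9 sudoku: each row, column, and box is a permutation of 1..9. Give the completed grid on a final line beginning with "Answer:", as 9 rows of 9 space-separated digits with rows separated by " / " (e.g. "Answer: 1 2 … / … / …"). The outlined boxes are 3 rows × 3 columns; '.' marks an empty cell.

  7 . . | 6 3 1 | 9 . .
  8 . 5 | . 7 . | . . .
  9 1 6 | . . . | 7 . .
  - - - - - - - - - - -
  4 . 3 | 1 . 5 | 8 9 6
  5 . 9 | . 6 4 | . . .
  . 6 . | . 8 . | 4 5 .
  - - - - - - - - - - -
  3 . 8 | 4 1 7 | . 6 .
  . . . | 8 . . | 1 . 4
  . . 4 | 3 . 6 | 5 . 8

Step 1. [r4c5∈{2}] r4c5's peers cover all but 2, so r4c5=2.
Step 2. [r8c6∈{2,9}] in box 8, 2 fits only at r8c6 ⇒ r8c6=2.
Step 3. [r1c3∈{2}] only 2 remains possible at r1c3. So r1c3=2.
Step 4. [r7c7∈{2}] r7c7 has the single candidate 2, so r7c7=2.
Step 5. [r5c7∈{3}] r5c7 is down to just 3 ⇒ r5c7=3.
Step 6. [r4c2∈{7}] r4c2 has the single candidate 7 ⇒ r4c2=7.
Step 7. [r2c2∈{3,4}] col 2 places 3 nowhere but r2c2, so r2c2=3.
Step 8. [r2c8∈{1,2,4}] r2c8 is the only open cell in row 2 admitting 4, so r2c8=4.
Step 9. [r5c8∈{1,2,7}] in col 8, 1 fits only at r5c8. So r5c8=1.
Step 10. [r3c8∈{2,3,8}] 2 has one home in col 8: r3c8, so r3c8=2.
Step 11. [r8c5∈{5,9}] 5 has one home in box 8: r8c5, so r8c5=5.
Step 12. [r8c2∈{9}] only 9 remains possible at r8c2, so r8c2=9.
Step 13. [r2c6∈{9}] r2c6 has the single candidate 9 ⇒ r2c6=9.
Step 14. [r9c2∈{2}] r9c2 is down to just 2, so r9c2=2.
Step 15. [r6c1∈{1,2}] r6c1 is the only open cell in col 1 admitting 2, so r6c1=2.
Step 16. [r6c9∈{7}] nothing but 7 survives at r6c9 ⇒ r6c9=7.
Step 17. [r9c8∈{7}] only 7 remains possible at r9c8. So r9c8=7.
Step 18. [r3c4∈{5}] r3c4's peers cover all but 5. So r3c4=5.
Step 19. [r6c3∈{1}] r6c3 is down to just 1 ⇒ r6c3=1.
Step 20. [r1c2∈{4}] nothing but 4 survives at r1c2 ⇒ r1c2=4.
Step 21. [r2c9∈{1}] r2c9 is down to just 1 ⇒ r2c9=1.
Step 22. [r3c9∈{3}] r3c9 has the single candidate 3. So r3c9=3.
Step 23. [r1c9∈{5}] nothing but 5 survives at r1c9. So r1c9=5.
Step 24. [r8c3∈{7}] r8c3 has the single candidate 7, so r8c3=7.
Step 25. [r2c7∈{6}] only 6 remains possible at r2c7. So r2c7=6.
Step 26. [r1c8∈{8}] nothing but 8 survives at r1c8 ⇒ r1c8=8.
Step 27. [r3c6∈{8}] only 8 remains possible at r3c6. So r3c6=8.
Step 28. [r7c9∈{9}] r7c9 is down to just 9, so r7c9=9.
Step 29. [r9c1∈{1}] nothing but 1 survives at r9c1. So r9c1=1.
Step 30. [r9c5∈{9}] r9c5 has the single candidate 9, so r9c5=9.
Step 31. [r8c8∈{3}] r8c8 has the single candidate 3 ⇒ r8c8=3.
Step 32. [r5c9∈{2}] r5c9 is down to just 2, so r5c9=2.
Step 33. [r5c2∈{8}] r5c2's peers cover all but 8 ⇒ r5c2=8.
Step 34. [r6c4∈{9}] r6c4 is down to just 9, so r6c4=9.
Step 35. [r5c4∈{7}] nothing but 7 survives at r5c4. So r5c4=7.
Step 36. [r6c6∈{3}] only 3 remains possible at r6c6. So r6c6=3.
Step 37. [r2c4∈{2}] r2c4 has the single candidate 2 ⇒ r2c4=2.
Step 38. [r3c5∈{4}] r3c5's peers cover all but 4, so r3c5=4.
Step 39. [r7c2∈{5}] nothing but 5 survives at r7c2, so r7c2=5.
Step 40. [r8c1∈{6}] nothing but 6 survives at r8c1, so r8c1=6.

Answer: 7 4 2 6 3 1 9 8 5 / 8 3 5 2 7 9 6 4 1 / 9 1 6 5 4 8 7 2 3 / 4 7 3 1 2 5 8 9 6 / 5 8 9 7 6 4 3 1 2 / 2 6 1 9 8 3 4 5 7 / 3 5 8 4 1 7 2 6 9 / 6 9 7 8 5 2 1 3 4 / 1 2 4 3 9 6 5 7 8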